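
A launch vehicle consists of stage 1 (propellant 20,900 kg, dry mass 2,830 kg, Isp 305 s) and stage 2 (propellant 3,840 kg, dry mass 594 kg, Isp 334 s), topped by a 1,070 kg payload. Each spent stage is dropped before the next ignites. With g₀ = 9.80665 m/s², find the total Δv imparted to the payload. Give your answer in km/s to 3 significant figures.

Δv ≈ 7.67 km/s

Ignition mass of stage 1 = 20,900+2,830 + 3,840+594 + 1,070 = 29,234 kg.
Stage 1: m₀ = 29,234 kg, m_f = 29,234 − 20,900 = 8,334 kg; Δv = 305×9.80665×ln(3.508) = 2991.0×1.2550 ≈ 3754 m/s.
Stage 2: m₀ = 5,504 kg, m_f = 5,504 − 3,840 = 1,664 kg; Δv = 334×9.80665×ln(3.308) = 3275.4×1.1963 ≈ 3918 m/s.
Total Δv = 3754 + 3918 = 7672 m/s.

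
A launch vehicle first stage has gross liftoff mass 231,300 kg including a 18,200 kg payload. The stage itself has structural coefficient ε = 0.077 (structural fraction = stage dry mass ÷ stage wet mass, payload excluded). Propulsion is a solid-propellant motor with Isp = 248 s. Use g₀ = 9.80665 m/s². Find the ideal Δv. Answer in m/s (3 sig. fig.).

Δv ≈ 4620 m/s

Stage wet mass = m₀ − payload = 231,300 − 18,200 = 213,100 kg.
Stage dry mass = ε × stage wet mass = 0.077 × 213,100 = 16,408.7 kg.
Burnout mass m_f = stage dry + payload = 16,408.7 + 18,200 = 34,608.7 kg.
v_e = Isp · g₀ = 248 × 9.80665 = 2432.0 m/s.
Δv = v_e · ln(231,300/34,608.7) = 2432.0 × ln(6.683) = 2432.0 × 1.8996 ≈ 4620 m/s.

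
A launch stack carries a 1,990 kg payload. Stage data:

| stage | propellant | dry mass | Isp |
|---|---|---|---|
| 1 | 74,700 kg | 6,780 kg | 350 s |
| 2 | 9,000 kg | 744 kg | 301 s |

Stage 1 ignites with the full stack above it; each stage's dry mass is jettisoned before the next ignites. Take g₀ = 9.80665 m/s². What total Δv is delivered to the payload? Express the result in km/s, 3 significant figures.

Ignition mass of stage 1 = 74,700+6,780 + 9,000+744 + 1,990 = 93,214 kg.
Stage 1: m₀ = 93,214 kg, m_f = 93,214 − 74,700 = 18,514 kg; Δv = 350×9.80665×ln(5.035) = 3432.3×1.6164 ≈ 5548 m/s.
Stage 2: m₀ = 11,734 kg, m_f = 11,734 − 9,000 = 2,734 kg; Δv = 301×9.80665×ln(4.292) = 2951.8×1.4567 ≈ 4300 m/s.
Total Δv = 5548 + 4300 = 9848 m/s.

Δv ≈ 9.85 km/s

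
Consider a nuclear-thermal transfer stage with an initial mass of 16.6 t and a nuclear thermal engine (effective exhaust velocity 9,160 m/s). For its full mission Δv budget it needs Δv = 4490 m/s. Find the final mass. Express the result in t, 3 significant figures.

final mass ≈ 10.2 t

Rocket equation: m₀/m_f = exp(Δv / v_e) = exp(4490 / 9160.0) = exp(0.4902) = 1.6326.
m_f = m₀ / 1.6326 = 16.6 / 1.6326 = 10.1678 t.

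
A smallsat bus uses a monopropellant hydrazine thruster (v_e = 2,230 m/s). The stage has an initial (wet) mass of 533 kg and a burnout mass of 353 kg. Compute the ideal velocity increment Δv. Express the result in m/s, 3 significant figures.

Δv ≈ 919 m/s

Using Δv = v_e ln(m₀/m_f): Δv = v_e · ln(m₀/m_f) = 2230.0 × ln(1.51) = 2230.0 × 0.4121 ≈ 918.9 m/s.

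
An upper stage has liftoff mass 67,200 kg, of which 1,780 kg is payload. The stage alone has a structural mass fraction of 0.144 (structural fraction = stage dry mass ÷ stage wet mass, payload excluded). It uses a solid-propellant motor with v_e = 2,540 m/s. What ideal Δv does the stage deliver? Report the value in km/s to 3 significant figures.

Δv ≈ 4.55 km/s

Stage wet mass = m₀ − payload = 67,200 − 1,780 = 65,420 kg.
Stage dry mass = ε × stage wet mass = 0.144 × 65,420 = 9,420.48 kg.
Burnout mass m_f = stage dry + payload = 9,420.48 + 1,780 = 11,200.48 kg.
From the ideal rocket equation, Δv = v_e · ln(67,200/11,200.48) = 2540.0 × ln(6) = 2540.0 × 1.7917 ≈ 4551 m/s.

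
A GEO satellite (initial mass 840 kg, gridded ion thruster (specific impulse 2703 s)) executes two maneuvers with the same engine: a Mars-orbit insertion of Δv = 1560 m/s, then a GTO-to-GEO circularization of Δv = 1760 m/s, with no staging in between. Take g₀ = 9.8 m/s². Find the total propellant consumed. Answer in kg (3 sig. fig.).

total propellant consumed ≈ 98.9 kg

v_e = Isp · g₀ = 2703 × 9.8 = 26489.4 m/s.
After the first burn: m = 840 × exp(−1560/26489.4) = 840 × 0.94281 = 791.96 kg.
After the second burn: m = 791.96 × exp(−1760/26489.4) = 791.96 × 0.93572 = 741.053 kg.
Total propellant = m₀ − m_final = 840 − 741.053 = 98.947 kg.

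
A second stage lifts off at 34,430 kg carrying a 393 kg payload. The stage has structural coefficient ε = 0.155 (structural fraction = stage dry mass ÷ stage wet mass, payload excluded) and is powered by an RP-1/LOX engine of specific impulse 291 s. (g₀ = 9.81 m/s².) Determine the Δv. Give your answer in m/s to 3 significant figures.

Δv ≈ 5150 m/s

Stage wet mass = m₀ − payload = 34,430 − 393 = 34,037 kg.
Stage dry mass = ε × stage wet mass = 0.155 × 34,037 = 5,275.74 kg.
Burnout mass m_f = stage dry + payload = 5,275.74 + 393 = 5,668.74 kg.
v_e = Isp · g₀ = 291 × 9.81 = 2854.7 m/s.
By the Tsiolkovsky rocket equation, Δv = v_e · ln(34,430/5,668.74) = 2854.7 × ln(6.074) = 2854.7 × 1.8040 ≈ 5150 m/s.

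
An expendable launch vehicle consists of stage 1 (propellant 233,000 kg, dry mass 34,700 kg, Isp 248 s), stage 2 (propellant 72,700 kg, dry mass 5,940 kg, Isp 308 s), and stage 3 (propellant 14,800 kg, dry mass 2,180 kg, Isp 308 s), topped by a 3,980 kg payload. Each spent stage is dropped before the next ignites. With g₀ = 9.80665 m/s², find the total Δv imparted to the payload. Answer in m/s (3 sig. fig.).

Ignition mass of stage 1 = 233,000+34,700 + 72,700+5,940 + 14,800+2,180 + 3,980 = 367,300 kg.
Stage 1: m₀ = 367,300 kg, m_f = 367,300 − 233,000 = 134,300 kg; Δv = 248×9.80665×ln(2.735) = 2432.0×1.0061 ≈ 2447 m/s.
Stage 2: m₀ = 99,600 kg, m_f = 99,600 − 72,700 = 26,900 kg; Δv = 308×9.80665×ln(3.703) = 3020.4×1.3090 ≈ 3954 m/s.
Stage 3: m₀ = 20,960 kg, m_f = 20,960 − 14,800 = 6,160 kg; Δv = 308×9.80665×ln(3.403) = 3020.4×1.2245 ≈ 3699 m/s.
Total Δv = 2447 + 3954 + 3699 = 10100 m/s.

Δv ≈ 10100 m/s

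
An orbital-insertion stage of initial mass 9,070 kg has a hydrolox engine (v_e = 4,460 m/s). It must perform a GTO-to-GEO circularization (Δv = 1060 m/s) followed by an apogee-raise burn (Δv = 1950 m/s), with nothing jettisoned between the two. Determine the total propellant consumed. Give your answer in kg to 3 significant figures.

After the first burn: m = 9070 × exp(−1060/4460.0) = 9070 × 0.78846 = 7,151.33 kg.
After the second burn: m = 7,151.33 × exp(−1950/4460.0) = 7,151.33 × 0.64583 = 4,618.54 kg.
Total propellant = m₀ − m_final = 9070 − 4,618.54 = 4,451.46 kg.

total propellant consumed ≈ 4450 kg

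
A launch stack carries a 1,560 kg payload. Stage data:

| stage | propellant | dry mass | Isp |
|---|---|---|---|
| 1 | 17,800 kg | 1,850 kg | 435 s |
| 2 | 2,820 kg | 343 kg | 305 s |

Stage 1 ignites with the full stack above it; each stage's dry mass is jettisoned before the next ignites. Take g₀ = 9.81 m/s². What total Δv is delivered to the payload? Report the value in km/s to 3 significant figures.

Ignition mass of stage 1 = 17,800+1,850 + 2,820+343 + 1,560 = 24,373 kg.
Stage 1: m₀ = 24,373 kg, m_f = 24,373 − 17,800 = 6,573 kg; Δv = 435×9.81×ln(3.708) = 4267.4×1.3105 ≈ 5592 m/s.
Stage 2: m₀ = 4,723 kg, m_f = 4,723 − 2,820 = 1,903 kg; Δv = 305×9.81×ln(2.482) = 2992.1×0.9090 ≈ 2720 m/s.
Total Δv = 5592 + 2720 = 8312 m/s.

Δv ≈ 8.31 km/s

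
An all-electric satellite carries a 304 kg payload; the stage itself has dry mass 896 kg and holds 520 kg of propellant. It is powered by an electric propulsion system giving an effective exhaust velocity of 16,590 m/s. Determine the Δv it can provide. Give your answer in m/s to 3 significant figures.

m₀ = payload + dry + propellant = 304 + 896 + 520 = 1,720 kg.
m_f = payload + dry = 304 + 896 = 1,200 kg.
Δv = v_e · ln(m₀/m_f) = 16590.0 × ln(1.433) = 16590.0 × 0.3600 ≈ 5972.4 m/s.

Δv ≈ 5970 m/s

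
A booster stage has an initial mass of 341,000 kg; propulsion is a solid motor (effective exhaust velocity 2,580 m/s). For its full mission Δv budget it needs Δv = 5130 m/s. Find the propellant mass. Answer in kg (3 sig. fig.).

propellant mass ≈ 294000 kg

m₀/m_f = exp(Δv / v_e) = exp(5130 / 2580.0) = exp(1.9884) = 7.3036.
m_f = 341,000 / 7.3036 = 46,689.3 kg, so propellant = m₀ − m_f = 341,000 − 46,689.3 = 294,310.7 kg.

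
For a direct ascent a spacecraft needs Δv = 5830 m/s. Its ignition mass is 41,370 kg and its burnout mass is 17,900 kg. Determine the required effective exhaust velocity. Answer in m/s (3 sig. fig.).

ln(m₀/m_f) = ln(41370/17900) = ln(2.311) = 0.8378.
Using Δv = v_e ln(m₀/m_f): v_e = Δv / ln(m₀/m_f) = 5830 / 0.8378 = 6959.1 m/s.

v_e ≈ 6960 m/s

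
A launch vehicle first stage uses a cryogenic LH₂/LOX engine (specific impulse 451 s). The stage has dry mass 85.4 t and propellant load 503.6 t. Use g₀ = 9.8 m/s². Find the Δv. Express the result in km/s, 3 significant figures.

v_e = Isp · g₀ = 451 × 9.8 = 4419.8 m/s.
m₀ = m_dry + m_prop = 85.4 + 503.6 = 589 t.
By the Tsiolkovsky rocket equation, Δv = v_e · ln(m₀/m_f) = 4419.8 × ln(6.897) = 4419.8 × 1.9311 ≈ 8535.0 m/s.

Δv ≈ 8.53 km/s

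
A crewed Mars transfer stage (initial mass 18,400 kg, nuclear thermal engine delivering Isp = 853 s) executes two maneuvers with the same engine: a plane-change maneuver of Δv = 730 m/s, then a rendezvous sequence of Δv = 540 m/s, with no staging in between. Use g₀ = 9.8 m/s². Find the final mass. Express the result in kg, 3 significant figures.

final mass ≈ 15800 kg

v_e = Isp · g₀ = 853 × 9.8 = 8359.4 m/s.
After the first burn: m = 18400 × exp(−730/8359.4) = 18400 × 0.91638 = 16,861.4 kg.
After the second burn: m = 16,861.4 × exp(−540/8359.4) = 16,861.4 × 0.93744 = 15,806.6 kg.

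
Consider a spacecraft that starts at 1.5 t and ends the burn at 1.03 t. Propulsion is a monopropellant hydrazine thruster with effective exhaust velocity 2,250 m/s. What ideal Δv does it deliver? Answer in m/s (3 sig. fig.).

Δv ≈ 846 m/s

Δv = v_e · ln(m₀/m_f) = 2250.0 × ln(1.456) = 2250.0 × 0.3759 ≈ 845.8 m/s.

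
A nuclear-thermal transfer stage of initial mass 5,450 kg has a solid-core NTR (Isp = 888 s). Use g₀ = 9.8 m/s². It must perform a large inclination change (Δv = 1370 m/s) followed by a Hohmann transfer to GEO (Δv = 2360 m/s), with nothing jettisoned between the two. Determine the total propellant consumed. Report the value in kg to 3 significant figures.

total propellant consumed ≈ 1900 kg

v_e = Isp · g₀ = 888 × 9.8 = 8702.4 m/s.
After the first burn: m = 5450 × exp(−1370/8702.4) = 5450 × 0.85434 = 4,656.15 kg.
After the second burn: m = 4,656.15 × exp(−2360/8702.4) = 4,656.15 × 0.76247 = 3,550.17 kg.
Total propellant = m₀ − m_final = 5450 − 3,550.17 = 1,899.83 kg.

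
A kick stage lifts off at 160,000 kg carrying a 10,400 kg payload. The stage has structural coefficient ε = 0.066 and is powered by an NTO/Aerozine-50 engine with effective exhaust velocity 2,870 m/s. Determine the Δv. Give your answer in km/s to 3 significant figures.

Stage wet mass = m₀ − payload = 160,000 − 10,400 = 149,600 kg.
Stage dry mass = ε × stage wet mass = 0.066 × 149,600 = 9,873.6 kg.
Burnout mass m_f = stage dry + payload = 9,873.6 + 10,400 = 20,273.6 kg.
From the ideal rocket equation, Δv = v_e · ln(160,000/20,273.6) = 2870.0 × ln(7.892) = 2870.0 × 2.0659 ≈ 5929 m/s.

Δv ≈ 5.93 km/s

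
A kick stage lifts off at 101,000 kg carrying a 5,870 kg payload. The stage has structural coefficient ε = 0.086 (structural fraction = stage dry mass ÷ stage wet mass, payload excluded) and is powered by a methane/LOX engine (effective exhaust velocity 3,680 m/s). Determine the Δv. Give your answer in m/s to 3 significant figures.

Stage wet mass = m₀ − payload = 101,000 − 5,870 = 95,130 kg.
Stage dry mass = ε × stage wet mass = 0.086 × 95,130 = 8,181.18 kg.
Burnout mass m_f = stage dry + payload = 8,181.18 + 5,870 = 14,051.18 kg.
Rocket equation: Δv = v_e · ln(101,000/14,051.18) = 3680.0 × ln(7.188) = 3680.0 × 1.9724 ≈ 7258 m/s.

Δv ≈ 7260 m/s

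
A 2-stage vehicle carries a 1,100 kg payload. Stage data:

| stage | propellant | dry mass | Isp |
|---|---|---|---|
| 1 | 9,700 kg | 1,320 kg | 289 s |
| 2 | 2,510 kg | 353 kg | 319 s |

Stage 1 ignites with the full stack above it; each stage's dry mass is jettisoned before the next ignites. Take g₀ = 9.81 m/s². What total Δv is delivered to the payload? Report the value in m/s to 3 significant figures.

Ignition mass of stage 1 = 9,700+1,320 + 2,510+353 + 1,100 = 14,983 kg.
Stage 1: m₀ = 14,983 kg, m_f = 14,983 − 9,700 = 5,283 kg; Δv = 289×9.81×ln(2.836) = 2835.1×1.0424 ≈ 2955 m/s.
Stage 2: m₀ = 3,963 kg, m_f = 3,963 − 2,510 = 1,453 kg; Δv = 319×9.81×ln(2.727) = 3129.4×1.0034 ≈ 3140 m/s.
Total Δv = 2955 + 3140 = 6095 m/s.

Δv ≈ 6100 m/s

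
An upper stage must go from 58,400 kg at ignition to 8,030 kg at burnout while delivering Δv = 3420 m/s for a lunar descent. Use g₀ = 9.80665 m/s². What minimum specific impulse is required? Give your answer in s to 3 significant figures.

Isp ≈ 176 s

ln(m₀/m_f) = ln(58400/8030) = ln(7.273) = 1.9841.
Using Δv = v_e ln(m₀/m_f): v_e = Δv / ln(m₀/m_f) = 3420 / 1.9841 = 1723.7 m/s.
Isp = v_e / g₀ = 1723.7 / 9.80665 = 175.8 s.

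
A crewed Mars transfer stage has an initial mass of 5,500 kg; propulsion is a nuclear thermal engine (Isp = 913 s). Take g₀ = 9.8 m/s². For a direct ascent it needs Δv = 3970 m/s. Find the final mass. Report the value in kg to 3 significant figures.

v_e = Isp · g₀ = 913 × 9.8 = 8947.4 m/s.
Using Δv = v_e ln(m₀/m_f): m₀/m_f = exp(Δv / v_e) = exp(3970 / 8947.4) = exp(0.4437) = 1.5585.
m_f = m₀ / 1.5585 = 5,500 / 1.5585 = 3,529.03 kg.

final mass ≈ 3530 kg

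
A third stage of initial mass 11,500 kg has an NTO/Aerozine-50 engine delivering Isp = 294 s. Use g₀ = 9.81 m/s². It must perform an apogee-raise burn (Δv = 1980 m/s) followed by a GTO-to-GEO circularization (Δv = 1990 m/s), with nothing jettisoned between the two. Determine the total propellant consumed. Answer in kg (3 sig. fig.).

v_e = Isp · g₀ = 294 × 9.81 = 2884.1 m/s.
After the first burn: m = 11500 × exp(−1980/2884.1) = 11500 × 0.50333 = 5,788.3 kg.
After the second burn: m = 5,788.3 × exp(−1990/2884.1) = 5,788.3 × 0.50159 = 2,903.35 kg.
Total propellant = m₀ − m_final = 11500 − 2,903.35 = 8,596.65 kg.

total propellant consumed ≈ 8600 kg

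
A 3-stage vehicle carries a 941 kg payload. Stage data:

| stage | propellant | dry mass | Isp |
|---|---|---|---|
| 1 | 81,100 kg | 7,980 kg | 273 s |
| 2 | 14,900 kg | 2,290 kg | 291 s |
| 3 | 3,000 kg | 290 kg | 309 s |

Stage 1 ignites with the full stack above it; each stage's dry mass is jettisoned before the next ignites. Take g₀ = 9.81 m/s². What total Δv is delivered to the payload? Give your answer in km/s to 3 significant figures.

Δv ≈ 10.7 km/s

Ignition mass of stage 1 = 81,100+7,980 + 14,900+2,290 + 3,000+290 + 941 = 110,501 kg.
Stage 1: m₀ = 110,501 kg, m_f = 110,501 − 81,100 = 29,401 kg; Δv = 273×9.81×ln(3.758) = 2678.1×1.3240 ≈ 3546 m/s.
Stage 2: m₀ = 21,421 kg, m_f = 21,421 − 14,900 = 6,521 kg; Δv = 291×9.81×ln(3.285) = 2854.7×1.1893 ≈ 3395 m/s.
Stage 3: m₀ = 4,231 kg, m_f = 4,231 − 3,000 = 1,231 kg; Δv = 309×9.81×ln(3.437) = 3031.3×1.2346 ≈ 3742 m/s.
Total Δv = 3546 + 3395 + 3742 = 10683 m/s.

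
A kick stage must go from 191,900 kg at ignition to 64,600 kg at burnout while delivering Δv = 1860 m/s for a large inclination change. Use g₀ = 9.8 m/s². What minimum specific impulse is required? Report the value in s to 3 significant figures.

ln(m₀/m_f) = ln(191900/64600) = ln(2.971) = 1.0888.
From the ideal rocket equation, v_e = Δv / ln(m₀/m_f) = 1860 / 1.0888 = 1708.4 m/s.
Isp = v_e / g₀ = 1708.4 / 9.8 = 174.3 s.

Isp ≈ 174 s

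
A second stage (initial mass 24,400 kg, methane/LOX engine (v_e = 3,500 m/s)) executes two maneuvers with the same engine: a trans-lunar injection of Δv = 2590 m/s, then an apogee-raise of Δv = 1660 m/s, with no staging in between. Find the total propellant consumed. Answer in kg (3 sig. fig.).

After the first burn: m = 24400 × exp(−2590/3500.0) = 24400 × 0.47711 = 11,641.5 kg.
After the second burn: m = 11,641.5 × exp(−1660/3500.0) = 11,641.5 × 0.62233 = 7,244.85 kg.
Total propellant = m₀ − m_final = 24400 − 7,244.85 = 17,155.15 kg.

total propellant consumed ≈ 17200 kg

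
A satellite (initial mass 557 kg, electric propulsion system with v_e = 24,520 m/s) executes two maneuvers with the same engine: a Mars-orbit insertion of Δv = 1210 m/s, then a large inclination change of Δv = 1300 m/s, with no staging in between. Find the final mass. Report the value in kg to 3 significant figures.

final mass ≈ 503 kg

After the first burn: m = 557 × exp(−1210/24520.0) = 557 × 0.95185 = 530.18 kg.
After the second burn: m = 530.18 × exp(−1300/24520.0) = 530.18 × 0.94836 = 502.802 kg.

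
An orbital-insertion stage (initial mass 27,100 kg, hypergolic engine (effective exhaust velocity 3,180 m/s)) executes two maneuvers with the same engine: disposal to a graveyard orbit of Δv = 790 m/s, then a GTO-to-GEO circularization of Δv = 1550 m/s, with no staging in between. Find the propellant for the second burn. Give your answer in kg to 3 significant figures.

After the first burn: m = 27100 × exp(−790/3180.0) = 27100 × 0.78003 = 21,138.8 kg.
After the second burn: m = 21,138.8 × exp(−1550/3180.0) = 21,138.8 × 0.61421 = 12,983.7 kg.
Second-burn propellant = 21,138.8 − 12,983.7 = 8,155.1 kg.

propellant for the second burn ≈ 8160 kg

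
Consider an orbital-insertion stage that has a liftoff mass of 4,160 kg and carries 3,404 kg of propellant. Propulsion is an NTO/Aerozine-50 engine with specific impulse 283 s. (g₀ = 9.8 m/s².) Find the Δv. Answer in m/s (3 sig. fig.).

v_e = Isp · g₀ = 283 × 9.8 = 2773.4 m/s.
m_f = m₀ − m_prop = 4,160 − 3,404 = 756 kg.
Δv = v_e · ln(m₀/m_f) = 2773.4 × ln(5.503) = 2773.4 × 1.7052 ≈ 4729.3 m/s.

Δv ≈ 4730 m/s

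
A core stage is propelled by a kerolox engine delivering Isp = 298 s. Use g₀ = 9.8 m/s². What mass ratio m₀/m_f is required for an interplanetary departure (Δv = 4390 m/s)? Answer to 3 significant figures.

v_e = Isp · g₀ = 298 × 9.8 = 2920.4 m/s.
Using Δv = v_e ln(m₀/m_f): m₀/m_f = exp(Δv / v_e) = exp(4390 / 2920.4) = exp(1.5032) = 4.4961.

mass ratio ≈ 4.50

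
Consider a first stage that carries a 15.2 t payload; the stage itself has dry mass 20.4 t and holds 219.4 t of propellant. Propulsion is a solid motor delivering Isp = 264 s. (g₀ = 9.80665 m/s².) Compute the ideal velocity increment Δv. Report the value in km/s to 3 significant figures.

v_e = Isp · g₀ = 264 × 9.80665 = 2589.0 m/s.
m₀ = payload + dry + propellant = 15.2 + 20.4 + 219.4 = 255 t.
m_f = payload + dry = 15.2 + 20.4 = 35.6 t.
By the Tsiolkovsky rocket equation, Δv = v_e · ln(m₀/m_f) = 2589.0 × ln(7.163) = 2589.0 × 1.9689 ≈ 5097.4 m/s.

Δv ≈ 5.10 km/s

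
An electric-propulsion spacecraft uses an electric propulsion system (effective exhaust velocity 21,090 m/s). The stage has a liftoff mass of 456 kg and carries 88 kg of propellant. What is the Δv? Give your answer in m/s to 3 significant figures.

m_f = m₀ − m_prop = 456 − 88 = 368 kg.
By the Tsiolkovsky rocket equation, Δv = v_e · ln(m₀/m_f) = 21090.0 × ln(1.239) = 21090.0 × 0.2144 ≈ 4521.9 m/s.

Δv ≈ 4520 m/s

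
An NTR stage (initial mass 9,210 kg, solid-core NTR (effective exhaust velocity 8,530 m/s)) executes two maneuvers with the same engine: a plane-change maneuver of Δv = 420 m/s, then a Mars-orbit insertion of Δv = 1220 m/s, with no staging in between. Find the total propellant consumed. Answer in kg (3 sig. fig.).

total propellant consumed ≈ 1610 kg

After the first burn: m = 9210 × exp(−420/8530.0) = 9210 × 0.95195 = 8,767.46 kg.
After the second burn: m = 8,767.46 × exp(−1220/8530.0) = 8,767.46 × 0.86673 = 7,599.02 kg.
Total propellant = m₀ − m_final = 9210 − 7,599.02 = 1,610.98 kg.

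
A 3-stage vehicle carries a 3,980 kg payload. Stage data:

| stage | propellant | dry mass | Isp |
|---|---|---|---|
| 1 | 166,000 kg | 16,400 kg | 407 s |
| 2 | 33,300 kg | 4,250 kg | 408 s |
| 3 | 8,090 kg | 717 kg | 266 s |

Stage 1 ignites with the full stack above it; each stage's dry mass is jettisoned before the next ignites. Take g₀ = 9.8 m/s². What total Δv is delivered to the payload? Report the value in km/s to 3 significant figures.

Δv ≈ 11.9 km/s

Ignition mass of stage 1 = 166,000+16,400 + 33,300+4,250 + 8,090+717 + 3,980 = 232,737 kg.
Stage 1: m₀ = 232,737 kg, m_f = 232,737 − 166,000 = 66,737 kg; Δv = 407×9.8×ln(3.487) = 3988.6×1.2491 ≈ 4982 m/s.
Stage 2: m₀ = 50,337 kg, m_f = 50,337 − 33,300 = 17,037 kg; Δv = 408×9.8×ln(2.955) = 3998.4×1.0834 ≈ 4332 m/s.
Stage 3: m₀ = 12,787 kg, m_f = 12,787 − 8,090 = 4,697 kg; Δv = 266×9.8×ln(2.722) = 2606.8×1.0015 ≈ 2611 m/s.
Total Δv = 4982 + 4332 + 2611 = 11925 m/s.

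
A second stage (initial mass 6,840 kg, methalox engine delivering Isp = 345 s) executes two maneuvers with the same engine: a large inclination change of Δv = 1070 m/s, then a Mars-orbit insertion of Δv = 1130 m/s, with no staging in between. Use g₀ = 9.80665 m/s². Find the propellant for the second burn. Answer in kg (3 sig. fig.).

v_e = Isp · g₀ = 345 × 9.80665 = 3383.3 m/s.
After the first burn: m = 6840 × exp(−1070/3383.3) = 6840 × 0.72887 = 4,985.47 kg.
After the second burn: m = 4,985.47 × exp(−1130/3383.3) = 4,985.47 × 0.71606 = 3,569.9 kg.
Second-burn propellant = 4,985.47 − 3,569.9 = 1,415.57 kg.

propellant for the second burn ≈ 1420 kg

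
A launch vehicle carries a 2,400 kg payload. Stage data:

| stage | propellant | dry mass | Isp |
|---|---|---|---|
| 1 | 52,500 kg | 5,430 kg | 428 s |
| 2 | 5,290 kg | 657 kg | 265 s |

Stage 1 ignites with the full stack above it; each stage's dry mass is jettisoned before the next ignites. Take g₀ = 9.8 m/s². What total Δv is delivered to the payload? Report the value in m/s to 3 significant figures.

Δv ≈ 9200 m/s

Ignition mass of stage 1 = 52,500+5,430 + 5,290+657 + 2,400 = 66,277 kg.
Stage 1: m₀ = 66,277 kg, m_f = 66,277 − 52,500 = 13,777 kg; Δv = 428×9.8×ln(4.811) = 4194.4×1.5708 ≈ 6589 m/s.
Stage 2: m₀ = 8,347 kg, m_f = 8,347 − 5,290 = 3,057 kg; Δv = 265×9.8×ln(2.73) = 2597.0×1.0045 ≈ 2609 m/s.
Total Δv = 6589 + 2609 = 9198 m/s.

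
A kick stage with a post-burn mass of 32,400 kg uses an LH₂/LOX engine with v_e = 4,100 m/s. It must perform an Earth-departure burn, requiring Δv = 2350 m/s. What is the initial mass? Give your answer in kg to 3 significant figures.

m₀/m_f = exp(Δv / v_e) = exp(2350 / 4100.0) = exp(0.5732) = 1.7739.
m₀ = m_f × 1.7739 = 32,400 × 1.7739 = 57,474.4 kg.

initial mass ≈ 57500 kg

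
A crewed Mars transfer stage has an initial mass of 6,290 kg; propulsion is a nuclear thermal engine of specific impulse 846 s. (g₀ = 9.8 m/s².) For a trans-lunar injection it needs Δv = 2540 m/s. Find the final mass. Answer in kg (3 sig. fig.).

final mass ≈ 4630 kg

v_e = Isp · g₀ = 846 × 9.8 = 8290.8 m/s.
From the ideal rocket equation, m₀/m_f = exp(Δv / v_e) = exp(2540 / 8290.8) = exp(0.3064) = 1.3585.
m_f = m₀ / 1.3585 = 6,290 / 1.3585 = 4,630.11 kg.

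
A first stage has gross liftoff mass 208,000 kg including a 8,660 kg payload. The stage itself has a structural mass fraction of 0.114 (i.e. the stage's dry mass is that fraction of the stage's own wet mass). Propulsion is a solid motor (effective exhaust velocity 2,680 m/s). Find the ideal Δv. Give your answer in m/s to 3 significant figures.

Δv ≈ 5070 m/s

Stage wet mass = m₀ − payload = 208,000 − 8,660 = 199,340 kg.
Stage dry mass = ε × stage wet mass = 0.114 × 199,340 = 22,724.8 kg.
Burnout mass m_f = stage dry + payload = 22,724.8 + 8,660 = 31,384.8 kg.
Rocket equation: Δv = v_e · ln(208,000/31,384.8) = 2680.0 × ln(6.627) = 2680.0 × 1.8912 ≈ 5068 m/s.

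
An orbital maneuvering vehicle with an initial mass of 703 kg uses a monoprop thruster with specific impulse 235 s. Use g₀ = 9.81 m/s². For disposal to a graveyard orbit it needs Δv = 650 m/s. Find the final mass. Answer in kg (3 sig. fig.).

v_e = Isp · g₀ = 235 × 9.81 = 2305.3 m/s.
From the ideal rocket equation, m₀/m_f = exp(Δv / v_e) = exp(650 / 2305.3) = exp(0.2820) = 1.3257.
m_f = m₀ / 1.3257 = 703 / 1.3257 = 530.286 kg.

final mass ≈ 530 kg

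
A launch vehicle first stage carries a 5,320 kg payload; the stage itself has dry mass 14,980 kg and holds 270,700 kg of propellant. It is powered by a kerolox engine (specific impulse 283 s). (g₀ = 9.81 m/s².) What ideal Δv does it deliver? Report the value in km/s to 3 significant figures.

Δv ≈ 7.39 km/s

v_e = Isp · g₀ = 283 × 9.81 = 2776.2 m/s.
m₀ = payload + dry + propellant = 5,320 + 14,980 + 270,700 = 291,000 kg.
m_f = payload + dry = 5,320 + 14,980 = 20,300 kg.
Using Δv = v_e ln(m₀/m_f): Δv = v_e · ln(m₀/m_f) = 2776.2 × ln(14.33) = 2776.2 × 2.6627 ≈ 7392.3 m/s.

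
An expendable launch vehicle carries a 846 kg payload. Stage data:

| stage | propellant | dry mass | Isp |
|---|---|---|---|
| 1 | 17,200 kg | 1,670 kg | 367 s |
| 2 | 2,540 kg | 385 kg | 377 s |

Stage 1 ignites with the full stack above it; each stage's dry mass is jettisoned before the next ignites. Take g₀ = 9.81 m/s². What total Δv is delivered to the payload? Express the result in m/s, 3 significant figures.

Ignition mass of stage 1 = 17,200+1,670 + 2,540+385 + 846 = 22,641 kg.
Stage 1: m₀ = 22,641 kg, m_f = 22,641 − 17,200 = 5,441 kg; Δv = 367×9.81×ln(4.161) = 3600.3×1.4258 ≈ 5133 m/s.
Stage 2: m₀ = 3,771 kg, m_f = 3,771 − 2,540 = 1,231 kg; Δv = 377×9.81×ln(3.063) = 3698.4×1.1195 ≈ 4140 m/s.
Total Δv = 5133 + 4140 = 9273 m/s.

Δv ≈ 9270 m/s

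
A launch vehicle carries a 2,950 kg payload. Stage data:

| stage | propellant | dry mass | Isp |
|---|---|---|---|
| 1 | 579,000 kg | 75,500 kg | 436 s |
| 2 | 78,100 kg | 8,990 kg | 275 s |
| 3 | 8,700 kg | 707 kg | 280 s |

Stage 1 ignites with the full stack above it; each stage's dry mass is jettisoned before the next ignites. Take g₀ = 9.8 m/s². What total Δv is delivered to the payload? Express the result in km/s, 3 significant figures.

Ignition mass of stage 1 = 579,000+75,500 + 78,100+8,990 + 8,700+707 + 2,950 = 753,947 kg.
Stage 1: m₀ = 753,947 kg, m_f = 753,947 − 579,000 = 174,947 kg; Δv = 436×9.8×ln(4.31) = 4272.8×1.4608 ≈ 6242 m/s.
Stage 2: m₀ = 99,447 kg, m_f = 99,447 − 78,100 = 21,347 kg; Δv = 275×9.8×ln(4.659) = 2695.0×1.5387 ≈ 4147 m/s.
Stage 3: m₀ = 12,357 kg, m_f = 12,357 − 8,700 = 3,657 kg; Δv = 280×9.8×ln(3.379) = 2744.0×1.2176 ≈ 3341 m/s.
Total Δv = 6242 + 4147 + 3341 = 13730 m/s.

Δv ≈ 13.7 km/s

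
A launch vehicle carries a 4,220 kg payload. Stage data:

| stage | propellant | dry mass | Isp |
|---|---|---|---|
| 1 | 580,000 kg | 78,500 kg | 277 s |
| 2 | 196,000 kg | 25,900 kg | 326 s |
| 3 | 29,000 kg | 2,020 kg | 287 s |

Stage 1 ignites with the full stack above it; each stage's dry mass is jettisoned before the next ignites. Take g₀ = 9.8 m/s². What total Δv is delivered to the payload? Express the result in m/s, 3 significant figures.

Ignition mass of stage 1 = 580,000+78,500 + 196,000+25,900 + 29,000+2,020 + 4,220 = 915,640 kg.
Stage 1: m₀ = 915,640 kg, m_f = 915,640 − 580,000 = 335,640 kg; Δv = 277×9.8×ln(2.728) = 2714.6×1.0036 ≈ 2724 m/s.
Stage 2: m₀ = 257,140 kg, m_f = 257,140 − 196,000 = 61,140 kg; Δv = 326×9.8×ln(4.206) = 3194.8×1.4365 ≈ 4589 m/s.
Stage 3: m₀ = 35,240 kg, m_f = 35,240 − 29,000 = 6,240 kg; Δv = 287×9.8×ln(5.647) = 2812.6×1.7312 ≈ 4869 m/s.
Total Δv = 2724 + 4589 + 4869 = 12182 m/s.

Δv ≈ 12200 m/s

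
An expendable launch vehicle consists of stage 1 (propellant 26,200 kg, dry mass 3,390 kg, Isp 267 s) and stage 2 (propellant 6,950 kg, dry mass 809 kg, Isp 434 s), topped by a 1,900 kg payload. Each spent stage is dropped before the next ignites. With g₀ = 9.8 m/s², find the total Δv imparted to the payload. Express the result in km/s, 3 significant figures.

Δv ≈ 8.29 km/s

Ignition mass of stage 1 = 26,200+3,390 + 6,950+809 + 1,900 = 39,249 kg.
Stage 1: m₀ = 39,249 kg, m_f = 39,249 − 26,200 = 13,049 kg; Δv = 267×9.8×ln(3.008) = 2616.6×1.1012 ≈ 2881 m/s.
Stage 2: m₀ = 9,659 kg, m_f = 9,659 − 6,950 = 2,709 kg; Δv = 434×9.8×ln(3.566) = 4253.2×1.2713 ≈ 5407 m/s.
Total Δv = 2881 + 5407 = 8288 m/s.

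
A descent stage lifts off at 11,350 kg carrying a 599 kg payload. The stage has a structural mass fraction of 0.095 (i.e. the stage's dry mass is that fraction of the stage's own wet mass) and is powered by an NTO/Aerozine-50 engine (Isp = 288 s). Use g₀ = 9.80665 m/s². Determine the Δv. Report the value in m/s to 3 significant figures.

Δv ≈ 5500 m/s

Stage wet mass = m₀ − payload = 11,350 − 599 = 10,751 kg.
Stage dry mass = ε × stage wet mass = 0.095 × 10,751 = 1,021.35 kg.
Burnout mass m_f = stage dry + payload = 1,021.35 + 599 = 1,620.35 kg.
v_e = Isp · g₀ = 288 × 9.80665 = 2824.3 m/s.
Δv = v_e · ln(11,350/1,620.35) = 2824.3 × ln(7.005) = 2824.3 × 1.9466 ≈ 5498 m/s.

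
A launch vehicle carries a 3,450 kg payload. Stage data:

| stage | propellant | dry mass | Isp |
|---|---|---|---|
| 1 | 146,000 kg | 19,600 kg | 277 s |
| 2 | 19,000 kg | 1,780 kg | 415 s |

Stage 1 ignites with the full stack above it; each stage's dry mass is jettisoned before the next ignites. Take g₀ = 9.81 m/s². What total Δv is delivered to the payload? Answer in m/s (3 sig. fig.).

Δv ≈ 10200 m/s

Ignition mass of stage 1 = 146,000+19,600 + 19,000+1,780 + 3,450 = 189,830 kg.
Stage 1: m₀ = 189,830 kg, m_f = 189,830 − 146,000 = 43,830 kg; Δv = 277×9.81×ln(4.331) = 2717.4×1.4658 ≈ 3983 m/s.
Stage 2: m₀ = 24,230 kg, m_f = 24,230 − 19,000 = 5,230 kg; Δv = 415×9.81×ln(4.633) = 4071.2×1.5332 ≈ 6242 m/s.
Total Δv = 3983 + 6242 = 10225 m/s.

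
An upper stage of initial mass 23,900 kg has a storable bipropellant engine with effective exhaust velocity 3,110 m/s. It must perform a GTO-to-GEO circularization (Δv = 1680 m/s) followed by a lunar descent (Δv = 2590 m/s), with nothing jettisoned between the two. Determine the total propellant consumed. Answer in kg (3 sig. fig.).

After the first burn: m = 23900 × exp(−1680/3110.0) = 23900 × 0.58264 = 13,925.1 kg.
After the second burn: m = 13,925.1 × exp(−2590/3110.0) = 13,925.1 × 0.43483 = 6,055.05 kg.
Total propellant = m₀ − m_final = 23900 − 6,055.05 = 17,844.95 kg.

total propellant consumed ≈ 17800 kg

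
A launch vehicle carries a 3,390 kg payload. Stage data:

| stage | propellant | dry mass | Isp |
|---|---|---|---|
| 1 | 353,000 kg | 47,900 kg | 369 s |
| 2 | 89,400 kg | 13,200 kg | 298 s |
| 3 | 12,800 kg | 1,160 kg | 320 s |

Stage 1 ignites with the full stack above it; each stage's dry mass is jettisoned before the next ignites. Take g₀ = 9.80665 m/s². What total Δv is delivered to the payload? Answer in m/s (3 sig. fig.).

Δv ≈ 12300 m/s

Ignition mass of stage 1 = 353,000+47,900 + 89,400+13,200 + 12,800+1,160 + 3,390 = 520,850 kg.
Stage 1: m₀ = 520,850 kg, m_f = 520,850 − 353,000 = 167,850 kg; Δv = 369×9.80665×ln(3.103) = 3618.7×1.1324 ≈ 4098 m/s.
Stage 2: m₀ = 119,950 kg, m_f = 119,950 − 89,400 = 30,550 kg; Δv = 298×9.80665×ln(3.926) = 2922.4×1.3677 ≈ 3997 m/s.
Stage 3: m₀ = 17,350 kg, m_f = 17,350 − 12,800 = 4,550 kg; Δv = 320×9.80665×ln(3.813) = 3138.1×1.3385 ≈ 4200 m/s.
Total Δv = 4098 + 3997 + 4200 = 12295 m/s.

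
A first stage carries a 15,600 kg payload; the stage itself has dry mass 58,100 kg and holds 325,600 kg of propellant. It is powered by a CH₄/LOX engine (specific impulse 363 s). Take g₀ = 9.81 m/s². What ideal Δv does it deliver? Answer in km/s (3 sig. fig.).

v_e = Isp · g₀ = 363 × 9.81 = 3561.0 m/s.
m₀ = payload + dry + propellant = 15,600 + 58,100 + 325,600 = 399,300 kg.
m_f = payload + dry = 15,600 + 58,100 = 73,700 kg.
By the Tsiolkovsky rocket equation, Δv = v_e · ln(m₀/m_f) = 3561.0 × ln(5.418) = 3561.0 × 1.6897 ≈ 6017.1 m/s.

Δv ≈ 6.02 km/s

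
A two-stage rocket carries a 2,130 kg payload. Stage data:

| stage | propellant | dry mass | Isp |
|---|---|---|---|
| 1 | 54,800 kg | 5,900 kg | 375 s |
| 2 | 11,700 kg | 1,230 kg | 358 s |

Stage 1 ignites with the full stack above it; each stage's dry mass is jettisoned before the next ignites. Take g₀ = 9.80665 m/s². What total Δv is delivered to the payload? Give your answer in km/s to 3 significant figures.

Δv ≈ 9.99 km/s

Ignition mass of stage 1 = 54,800+5,900 + 11,700+1,230 + 2,130 = 75,760 kg.
Stage 1: m₀ = 75,760 kg, m_f = 75,760 − 54,800 = 20,960 kg; Δv = 375×9.80665×ln(3.615) = 3677.5×1.2850 ≈ 4725 m/s.
Stage 2: m₀ = 15,060 kg, m_f = 15,060 − 11,700 = 3,360 kg; Δv = 358×9.80665×ln(4.482) = 3510.8×1.5001 ≈ 5267 m/s.
Total Δv = 4725 + 5267 = 9992 m/s.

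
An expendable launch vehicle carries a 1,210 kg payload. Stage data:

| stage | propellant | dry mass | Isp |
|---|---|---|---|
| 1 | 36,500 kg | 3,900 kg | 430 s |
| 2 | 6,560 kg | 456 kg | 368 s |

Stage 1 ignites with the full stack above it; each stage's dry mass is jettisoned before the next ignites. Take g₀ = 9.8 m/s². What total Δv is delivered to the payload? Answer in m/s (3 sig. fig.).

Δv ≈ 11600 m/s

Ignition mass of stage 1 = 36,500+3,900 + 6,560+456 + 1,210 = 48,626 kg.
Stage 1: m₀ = 48,626 kg, m_f = 48,626 − 36,500 = 12,126 kg; Δv = 430×9.8×ln(4.01) = 4214.0×1.3888 ≈ 5852 m/s.
Stage 2: m₀ = 8,226 kg, m_f = 8,226 − 6,560 = 1,666 kg; Δv = 368×9.8×ln(4.938) = 3606.4×1.5969 ≈ 5759 m/s.
Total Δv = 5852 + 5759 = 11611 m/s.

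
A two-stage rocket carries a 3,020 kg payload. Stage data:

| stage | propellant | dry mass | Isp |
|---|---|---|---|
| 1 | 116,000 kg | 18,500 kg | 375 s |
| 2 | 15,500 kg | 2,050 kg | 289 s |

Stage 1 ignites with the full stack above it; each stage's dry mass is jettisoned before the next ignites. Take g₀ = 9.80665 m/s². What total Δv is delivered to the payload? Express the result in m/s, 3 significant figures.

Ignition mass of stage 1 = 116,000+18,500 + 15,500+2,050 + 3,020 = 155,070 kg.
Stage 1: m₀ = 155,070 kg, m_f = 155,070 − 116,000 = 39,070 kg; Δv = 375×9.80665×ln(3.969) = 3677.5×1.3785 ≈ 5070 m/s.
Stage 2: m₀ = 20,570 kg, m_f = 20,570 − 15,500 = 5,070 kg; Δv = 289×9.80665×ln(4.057) = 2834.1×1.4005 ≈ 3969 m/s.
Total Δv = 5070 + 3969 = 9039 m/s.

Δv ≈ 9040 m/s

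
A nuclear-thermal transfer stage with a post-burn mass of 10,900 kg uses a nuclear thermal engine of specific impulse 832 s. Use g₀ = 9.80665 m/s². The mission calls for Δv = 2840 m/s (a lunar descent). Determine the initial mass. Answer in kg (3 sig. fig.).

initial mass ≈ 15400 kg

v_e = Isp · g₀ = 832 × 9.80665 = 8159.1 m/s.
Rocket equation: m₀/m_f = exp(Δv / v_e) = exp(2840 / 8159.1) = exp(0.3481) = 1.4163.
m₀ = m_f × 1.4163 = 10,900 × 1.4163 = 15,437.7 kg.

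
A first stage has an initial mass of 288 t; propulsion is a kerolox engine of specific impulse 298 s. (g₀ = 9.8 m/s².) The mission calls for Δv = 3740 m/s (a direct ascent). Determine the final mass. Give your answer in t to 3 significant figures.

final mass ≈ 80.0 t

v_e = Isp · g₀ = 298 × 9.8 = 2920.4 m/s.
By the Tsiolkovsky rocket equation, m₀/m_f = exp(Δv / v_e) = exp(3740 / 2920.4) = exp(1.2806) = 3.5990.
m_f = m₀ / 3.5990 = 288 / 3.5990 = 80.0222 t.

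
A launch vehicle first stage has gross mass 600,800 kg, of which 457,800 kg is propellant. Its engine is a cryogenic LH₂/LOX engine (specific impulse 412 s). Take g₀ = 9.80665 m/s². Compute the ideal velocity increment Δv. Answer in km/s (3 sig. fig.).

Δv ≈ 5.80 km/s

v_e = Isp · g₀ = 412 × 9.80665 = 4040.3 m/s.
m_f = m₀ − m_prop = 600,800 − 457,800 = 143,000 kg.
Δv = v_e · ln(m₀/m_f) = 4040.3 × ln(4.201) = 4040.3 × 1.4354 ≈ 5799.6 m/s.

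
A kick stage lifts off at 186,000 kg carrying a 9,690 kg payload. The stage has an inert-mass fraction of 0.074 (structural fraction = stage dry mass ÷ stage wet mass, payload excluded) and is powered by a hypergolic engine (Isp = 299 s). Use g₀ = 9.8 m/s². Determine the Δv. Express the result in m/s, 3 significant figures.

Stage wet mass = m₀ − payload = 186,000 − 9,690 = 176,310 kg.
Stage dry mass = ε × stage wet mass = 0.074 × 176,310 = 13,046.9 kg.
Burnout mass m_f = stage dry + payload = 13,046.9 + 9,690 = 22,736.9 kg.
v_e = Isp · g₀ = 299 × 9.8 = 2930.2 m/s.
Δv = v_e · ln(186,000/22,736.9) = 2930.2 × ln(8.181) = 2930.2 × 2.1018 ≈ 6159 m/s.

Δv ≈ 6160 m/s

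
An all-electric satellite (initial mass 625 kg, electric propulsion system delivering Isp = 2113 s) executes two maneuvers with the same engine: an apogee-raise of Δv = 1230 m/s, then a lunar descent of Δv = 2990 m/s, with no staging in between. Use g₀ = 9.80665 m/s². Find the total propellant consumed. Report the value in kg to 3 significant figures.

total propellant consumed ≈ 115 kg

v_e = Isp · g₀ = 2113 × 9.80665 = 20721.5 m/s.
After the first burn: m = 625 × exp(−1230/20721.5) = 625 × 0.94237 = 588.981 kg.
After the second burn: m = 588.981 × exp(−2990/20721.5) = 588.981 × 0.86563 = 509.84 kg.
Total propellant = m₀ − m_final = 625 − 509.84 = 115.16 kg.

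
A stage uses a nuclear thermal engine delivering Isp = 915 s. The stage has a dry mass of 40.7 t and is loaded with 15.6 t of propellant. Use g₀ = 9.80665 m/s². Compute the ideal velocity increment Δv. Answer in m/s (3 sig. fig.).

v_e = Isp · g₀ = 915 × 9.80665 = 8973.1 m/s.
m₀ = m_dry + m_prop = 40.7 + 15.6 = 56.3 t.
Δv = v_e · ln(m₀/m_f) = 8973.1 × ln(1.383) = 8973.1 × 0.3245 ≈ 2911.5 m/s.

Δv ≈ 2910 m/s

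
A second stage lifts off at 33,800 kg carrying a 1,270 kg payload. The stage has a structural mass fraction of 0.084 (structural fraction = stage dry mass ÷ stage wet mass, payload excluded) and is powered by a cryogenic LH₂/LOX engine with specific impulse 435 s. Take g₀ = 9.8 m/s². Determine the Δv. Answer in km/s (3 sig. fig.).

Stage wet mass = m₀ − payload = 33,800 − 1,270 = 32,530 kg.
Stage dry mass = ε × stage wet mass = 0.084 × 32,530 = 2,732.52 kg.
Burnout mass m_f = stage dry + payload = 2,732.52 + 1,270 = 4,002.52 kg.
v_e = Isp · g₀ = 435 × 9.8 = 4263.0 m/s.
Using Δv = v_e ln(m₀/m_f): Δv = v_e · ln(33,800/4,002.52) = 4263.0 × ln(8.445) = 4263.0 × 2.1335 ≈ 9095 m/s.

Δv ≈ 9.10 km/s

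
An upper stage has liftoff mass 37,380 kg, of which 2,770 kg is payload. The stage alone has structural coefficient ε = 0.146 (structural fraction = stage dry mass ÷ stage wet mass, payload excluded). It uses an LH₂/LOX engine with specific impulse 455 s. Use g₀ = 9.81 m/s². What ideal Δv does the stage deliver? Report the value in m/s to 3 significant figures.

Δv ≈ 6980 m/s

Stage wet mass = m₀ − payload = 37,380 − 2,770 = 34,610 kg.
Stage dry mass = ε × stage wet mass = 0.146 × 34,610 = 5,053.06 kg.
Burnout mass m_f = stage dry + payload = 5,053.06 + 2,770 = 7,823.06 kg.
v_e = Isp · g₀ = 455 × 9.81 = 4463.6 m/s.
Δv = v_e · ln(37,380/7,823.06) = 4463.6 × ln(4.778) = 4463.6 × 1.5641 ≈ 6981 m/s.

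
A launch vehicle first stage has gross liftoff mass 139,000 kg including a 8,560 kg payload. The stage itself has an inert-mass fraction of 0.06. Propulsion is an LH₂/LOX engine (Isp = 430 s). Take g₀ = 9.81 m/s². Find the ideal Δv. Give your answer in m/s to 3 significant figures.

Δv ≈ 9020 m/s

Stage wet mass = m₀ − payload = 139,000 − 8,560 = 130,440 kg.
Stage dry mass = ε × stage wet mass = 0.06 × 130,440 = 7,826.4 kg.
Burnout mass m_f = stage dry + payload = 7,826.4 + 8,560 = 16,386.4 kg.
v_e = Isp · g₀ = 430 × 9.81 = 4218.3 m/s.
Using Δv = v_e ln(m₀/m_f): Δv = v_e · ln(139,000/16,386.4) = 4218.3 × ln(8.483) = 4218.3 × 2.1380 ≈ 9019 m/s.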